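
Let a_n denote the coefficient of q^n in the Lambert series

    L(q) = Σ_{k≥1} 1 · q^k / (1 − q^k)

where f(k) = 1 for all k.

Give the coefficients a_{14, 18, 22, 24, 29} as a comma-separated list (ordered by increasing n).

4, 6, 4, 8, 2

q^14  k|14↦f(k): 14:1 7:1 2:1 1:1  a_14=4
[q^18] f(1)=1,f(2)=1,f(3)=1,f(6)=1,f(9)=1,f(18)=1 ⇒ 6
d|22:{22,11,2,1}  Σf=1+1+1+1=4
d|24:{1,2,3,4,6,8,12,24}  Σf=1+1+1+1+1+1+1+1=8
[q^29] f(1)=1,f(29)=1 ⇒ 2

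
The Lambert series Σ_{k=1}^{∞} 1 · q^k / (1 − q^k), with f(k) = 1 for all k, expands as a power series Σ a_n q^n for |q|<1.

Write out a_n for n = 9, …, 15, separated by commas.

3, 4, 2, 6, 2, 4, 4

q^9  k|9↦f(k): 1:1 3:1 9:1  a_9=3
d|10:{10,5,2,1}  Σf=1+1+1+1=4
q^11  k|11↦f(k): 11:1 1:1  a_11=2
[q^12] f(1)=1,f(2)=1,f(3)=1,f(4)=1,f(6)=1,f(12)=1 ⇒ 6
q^13  k|13↦f(k): 1:1 13:1  a_13=2
d|14:{1,2,7,14}  Σf=1+1+1+1=4
[q^15] f(1)=1,f(3)=1,f(5)=1,f(15)=1 ⇒ 4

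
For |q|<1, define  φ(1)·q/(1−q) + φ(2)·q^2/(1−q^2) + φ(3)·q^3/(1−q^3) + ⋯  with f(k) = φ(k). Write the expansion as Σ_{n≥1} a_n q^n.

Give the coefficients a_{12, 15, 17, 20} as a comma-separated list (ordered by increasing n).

[q^12] φ(1)=1,φ(2)=1,φ(3)=2,φ(4)=2,φ(6)=2,φ(12)=4 ⇒ 12
[q^15] φ(15)=8,φ(5)=4,φ(3)=2,φ(1)=1 ⇒ 15
d|17:{17,1}  Σφ=16+1=17
n=20: 1·20 2·10 4·5 5·4 10·2 20·1  φ→[1+1+2+4+4+8]=20

12, 15, 17, 20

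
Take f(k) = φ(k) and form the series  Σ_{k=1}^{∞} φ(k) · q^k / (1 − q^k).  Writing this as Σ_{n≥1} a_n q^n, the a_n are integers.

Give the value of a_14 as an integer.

d|14:{1,2,7,14}  Σφ=1+1+6+6=14

a_14 = 14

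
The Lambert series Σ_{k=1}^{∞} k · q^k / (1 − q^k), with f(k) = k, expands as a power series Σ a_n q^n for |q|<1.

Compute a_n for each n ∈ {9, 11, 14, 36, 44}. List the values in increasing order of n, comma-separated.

d|9:{9,3,1}  Σf=9+3+1=13
q^11  k|11↦f(k): 1:1 11:11  a_11=12
q^14  k|14↦f(k): 1:1 2:2 7:7 14:14  a_14=24
[q^36] f(1)=1,f(2)=2,f(3)=3,f(4)=4,f(6)=6,f(9)=9,f(12)=12,f(18)=18,f(36)=36 ⇒ 91
n=44: 1·44 2·22 4·11 11·4 22·2 44·1  f→[1+2+4+11+22+44]=84

13, 12, 24, 91, 84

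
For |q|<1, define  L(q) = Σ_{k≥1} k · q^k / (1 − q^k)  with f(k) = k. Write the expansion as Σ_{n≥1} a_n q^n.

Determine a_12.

d|12:{12,6,4,3,2,1}  Σf=12+6+4+3+2+1=28

a_12 = 28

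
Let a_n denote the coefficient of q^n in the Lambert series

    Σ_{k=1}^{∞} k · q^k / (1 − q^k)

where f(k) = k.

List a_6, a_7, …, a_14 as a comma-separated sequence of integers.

n=6: 6·1 3·2 2·3 1·6  f→[6+3+2+1]=12
q^7  k|7↦f(k): 1:1 7:7  a_7=8
[q^8] f(1)=1,f(2)=2,f(4)=4,f(8)=8 ⇒ 15
d|9:{1,3,9}  Σf=1+3+9=13
q^10  k|10↦f(k): 1:1 2:2 5:5 10:10  a_10=18
q^11  k|11↦f(k): 11:11 1:1  a_11=12
n=12: 1·12 2·6 3·4 4·3 6·2 12·1  f→[1+2+3+4+6+12]=28
[q^13] f(13)=13,f(1)=1 ⇒ 14
n=14: 14·1 7·2 2·7 1·14  f→[14+7+2+1]=24

12, 8, 15, 13, 18, 12, 28, 14, 24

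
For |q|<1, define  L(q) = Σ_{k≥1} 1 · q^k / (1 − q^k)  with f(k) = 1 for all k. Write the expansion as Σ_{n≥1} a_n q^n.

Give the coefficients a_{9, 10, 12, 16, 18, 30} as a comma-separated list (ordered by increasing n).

d|9:{9,3,1}  Σf=1+1+1=3
n=10: 10·1 5·2 2·5 1·10  f→[1+1+1+1]=4
n=12: 1·12 2·6 3·4 4·3 6·2 12·1  f→[1+1+1+1+1+1]=6
d|16:{16,8,4,2,1}  Σf=1+1+1+1+1=5
d|18:{1,2,3,6,9,18}  Σf=1+1+1+1+1+1=6
d|30:{1,2,3,5,6,10,15,30}  Σf=1+1+1+1+1+1+1+1=8

3, 4, 6, 5, 6, 8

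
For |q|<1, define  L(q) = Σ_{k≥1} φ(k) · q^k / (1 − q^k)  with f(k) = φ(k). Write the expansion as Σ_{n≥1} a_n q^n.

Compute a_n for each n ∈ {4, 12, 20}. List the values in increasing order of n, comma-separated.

n=4: 1·4 2·2 4·1  φ→[1+1+2]=4
d|12:{12,6,4,3,2,1}  Σφ=4+2+2+2+1+1=12
d|20:{20,10,5,4,2,1}  Σφ=8+4+4+2+1+1=20

4, 12, 20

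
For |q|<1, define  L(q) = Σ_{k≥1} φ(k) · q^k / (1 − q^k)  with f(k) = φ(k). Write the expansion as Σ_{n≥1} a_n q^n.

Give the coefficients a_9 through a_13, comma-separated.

n=9: 9·1 3·3 1·9  φ→[6+2+1]=9
d|10:{1,2,5,10}  Σφ=1+1+4+4=10
[q^11] φ(1)=1,φ(11)=10 ⇒ 11
q^12  k|12↦φ(k): 12:4 6:2 4:2 3:2 2:1 1:1  a_12=12
n=13: 13·1 1·13  φ→[12+1]=13

9, 10, 11, 12, 13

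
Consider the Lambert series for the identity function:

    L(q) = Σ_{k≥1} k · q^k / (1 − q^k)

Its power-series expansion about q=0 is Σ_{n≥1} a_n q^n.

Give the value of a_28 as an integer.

n=28: 28·1 14·2 7·4 4·7 2·14 1·28  f→[28+14+7+4+2+1]=56

a_28 = 56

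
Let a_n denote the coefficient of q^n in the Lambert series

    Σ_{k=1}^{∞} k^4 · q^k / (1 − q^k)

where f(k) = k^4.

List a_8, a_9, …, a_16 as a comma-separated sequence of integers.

4369, 6643, 10642, 14642, 22386, 28562, 40834, 51332, 69905

q^8  k|8↦f(k): 1:1 2:16 4:256 8:4096  a_8=4369
n=9: 9·1 3·3 1·9  f→[6561+81+1]=6643
n=10: 1·10 2·5 5·2 10·1  f→[1+16+625+10000]=10642
d|11:{1,11}  Σf=1+14641=14642
d|12:{1,2,3,4,6,12}  Σf=1+16+81+256+1296+20736=22386
n=13: 13·1 1·13  f→[28561+1]=28562
d|14:{1,2,7,14}  Σf=1+16+2401+38416=40834
n=15: 15·1 5·3 3·5 1·15  f→[50625+625+81+1]=51332
[q^16] f(16)=65536,f(8)=4096,f(4)=256,f(2)=16,f(1)=1 ⇒ 69905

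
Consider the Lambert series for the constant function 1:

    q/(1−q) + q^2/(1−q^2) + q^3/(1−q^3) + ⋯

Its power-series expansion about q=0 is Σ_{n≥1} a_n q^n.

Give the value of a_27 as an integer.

a_27 = 4

q^27  k|27↦f(k): 27:1 9:1 3:1 1:1  a_27=4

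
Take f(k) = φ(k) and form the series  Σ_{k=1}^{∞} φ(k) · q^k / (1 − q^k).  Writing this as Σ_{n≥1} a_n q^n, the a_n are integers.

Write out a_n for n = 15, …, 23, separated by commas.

q^15  k|15↦φ(k): 15:8 5:4 3:2 1:1  a_15=15
q^16  k|16↦φ(k): 16:8 8:4 4:2 2:1 1:1  a_16=16
n=17: 17·1 1·17  φ→[16+1]=17
n=18: 1·18 2·9 3·6 6·3 9·2 18·1  φ→[1+1+2+2+6+6]=18
q^19  k|19↦φ(k): 1:1 19:18  a_19=19
d|20:{20,10,5,4,2,1}  Σφ=8+4+4+2+1+1=20
n=21: 1·21 3·7 7·3 21·1  φ→[1+2+6+12]=21
q^22  k|22↦φ(k): 1:1 2:1 11:10 22:10  a_22=22
n=23: 1·23 23·1  φ→[1+22]=23

15, 16, 17, 18, 19, 20, 21, 22, 23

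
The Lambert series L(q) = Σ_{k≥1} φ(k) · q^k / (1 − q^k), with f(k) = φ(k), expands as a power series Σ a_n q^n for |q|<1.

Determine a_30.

[q^30] φ(1)=1,φ(2)=1,φ(3)=2,φ(5)=4,φ(6)=2,φ(10)=4,φ(15)=8,φ(30)=8 ⇒ 30

a_30 = 30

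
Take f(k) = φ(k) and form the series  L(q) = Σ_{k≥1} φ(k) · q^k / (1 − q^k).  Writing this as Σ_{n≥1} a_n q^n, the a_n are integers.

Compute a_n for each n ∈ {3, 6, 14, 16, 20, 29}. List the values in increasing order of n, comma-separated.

q^3  k|3↦φ(k): 3:2 1:1  a_3=3
n=6: 6·1 3·2 2·3 1·6  φ→[2+2+1+1]=6
d|14:{1,2,7,14}  Σφ=1+1+6+6=14
d|16:{16,8,4,2,1}  Σφ=8+4+2+1+1=16
q^20  k|20↦φ(k): 1:1 2:1 4:2 5:4 10:4 20:8  a_20=20
d|29:{1,29}  Σφ=1+28=29

3, 6, 14, 16, 20, 29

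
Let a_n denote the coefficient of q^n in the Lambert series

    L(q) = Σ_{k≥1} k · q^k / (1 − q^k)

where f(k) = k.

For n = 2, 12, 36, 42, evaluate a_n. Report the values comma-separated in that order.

3, 28, 91, 96

n=2: 2·1 1·2  f→[2+1]=3
[q^12] f(12)=12,f(6)=6,f(4)=4,f(3)=3,f(2)=2,f(1)=1 ⇒ 28
q^36  k|36↦f(k): 1:1 2:2 3:3 4:4 6:6 9:9 12:12 18:18 36:36  a_36=91
q^42  k|42↦f(k): 42:42 21:21 14:14 7:7 6:6 3:3 2:2 1:1  a_42=96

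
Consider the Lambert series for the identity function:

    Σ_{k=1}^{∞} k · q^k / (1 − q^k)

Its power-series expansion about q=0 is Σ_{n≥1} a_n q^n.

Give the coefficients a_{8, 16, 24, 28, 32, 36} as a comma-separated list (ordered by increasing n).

15, 31, 60, 56, 63, 91

d|8:{1,2,4,8}  Σf=1+2+4+8=15
q^16  k|16↦f(k): 16:16 8:8 4:4 2:2 1:1  a_16=31
q^24  k|24↦f(k): 24:24 12:12 8:8 6:6 4:4 3:3 2:2 1:1  a_24=60
d|28:{28,14,7,4,2,1}  Σf=28+14+7+4+2+1=56
q^32  k|32↦f(k): 1:1 2:2 4:4 8:8 16:16 32:32  a_32=63
d|36:{1,2,3,4,6,9,12,18,36}  Σf=1+2+3+4+6+9+12+18+36=91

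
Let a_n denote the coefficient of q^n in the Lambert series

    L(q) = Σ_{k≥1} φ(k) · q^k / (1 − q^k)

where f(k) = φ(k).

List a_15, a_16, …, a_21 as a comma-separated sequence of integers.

[q^15] φ(1)=1,φ(3)=2,φ(5)=4,φ(15)=8 ⇒ 15
d|16:{16,8,4,2,1}  Σφ=8+4+2+1+1=16
n=17: 17·1 1·17  φ→[16+1]=17
q^18  k|18↦φ(k): 1:1 2:1 3:2 6:2 9:6 18:6  a_18=18
d|19:{19,1}  Σφ=18+1=19
d|20:{20,10,5,4,2,1}  Σφ=8+4+4+2+1+1=20
[q^21] φ(21)=12,φ(7)=6,φ(3)=2,φ(1)=1 ⇒ 21

15, 16, 17, 18, 19, 20, 21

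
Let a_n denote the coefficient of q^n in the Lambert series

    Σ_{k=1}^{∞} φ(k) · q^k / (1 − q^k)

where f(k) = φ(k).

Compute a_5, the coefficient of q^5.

[q^5] φ(1)=1,φ(5)=4 ⇒ 5

a_5 = 5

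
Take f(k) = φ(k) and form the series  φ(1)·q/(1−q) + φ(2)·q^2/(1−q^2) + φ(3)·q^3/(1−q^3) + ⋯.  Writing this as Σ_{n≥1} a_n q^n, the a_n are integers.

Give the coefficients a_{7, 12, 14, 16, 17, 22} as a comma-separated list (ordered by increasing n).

q^7  k|7↦φ(k): 7:6 1:1  a_7=7
d|12:{1,2,3,4,6,12}  Σφ=1+1+2+2+2+4=12
d|14:{14,7,2,1}  Σφ=6+6+1+1=14
[q^16] φ(1)=1,φ(2)=1,φ(4)=2,φ(8)=4,φ(16)=8 ⇒ 16
q^17  k|17↦φ(k): 17:16 1:1  a_17=17
[q^22] φ(1)=1,φ(2)=1,φ(11)=10,φ(22)=10 ⇒ 22

7, 12, 14, 16, 17, 22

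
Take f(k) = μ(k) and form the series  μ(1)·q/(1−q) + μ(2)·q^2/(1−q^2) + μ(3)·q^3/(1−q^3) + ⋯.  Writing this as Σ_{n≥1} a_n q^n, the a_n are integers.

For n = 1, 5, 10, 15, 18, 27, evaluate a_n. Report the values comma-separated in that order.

n=1: 1·1  μ→[1]=1
d|5:{1,5}  Σμ=1+(-1)=0
n=10: 1·10 2·5 5·2 10·1  μ→[1+(-1)+(-1)+1]=0
d|15:{1,3,5,15}  Σμ=1+(-1)+(-1)+1=0
d|18:{1,2,3,6,9,18}  Σμ=1+(-1)+(-1)+1+0+0=0
[q^27] μ(27)=0,μ(9)=0,μ(3)=-1,μ(1)=1 ⇒ 0

1, 0, 0, 0, 0, 0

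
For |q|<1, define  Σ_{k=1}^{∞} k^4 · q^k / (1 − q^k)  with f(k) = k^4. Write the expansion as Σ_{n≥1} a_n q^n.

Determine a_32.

[q^32] f(32)=1048576,f(16)=65536,f(8)=4096,f(4)=256,f(2)=16,f(1)=1 ⇒ 1118481

a_32 = 1118481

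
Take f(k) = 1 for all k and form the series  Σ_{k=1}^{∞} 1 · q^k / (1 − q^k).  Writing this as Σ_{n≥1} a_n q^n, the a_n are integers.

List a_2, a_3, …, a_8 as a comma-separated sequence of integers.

2, 2, 3, 2, 4, 2, 4

q^2  k|2↦f(k): 2:1 1:1  a_2=2
d|3:{1,3}  Σf=1+1=2
[q^4] f(4)=1,f(2)=1,f(1)=1 ⇒ 3
q^5  k|5↦f(k): 1:1 5:1  a_5=2
q^6  k|6↦f(k): 6:1 3:1 2:1 1:1  a_6=4
q^7  k|7↦f(k): 1:1 7:1  a_7=2
q^8  k|8↦f(k): 1:1 2:1 4:1 8:1  a_8=4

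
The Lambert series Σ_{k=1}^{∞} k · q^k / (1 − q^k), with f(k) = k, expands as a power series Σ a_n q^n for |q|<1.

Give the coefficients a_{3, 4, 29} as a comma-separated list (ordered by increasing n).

[q^3] f(3)=3,f(1)=1 ⇒ 4
q^4  k|4↦f(k): 1:1 2:2 4:4  a_4=7
[q^29] f(29)=29,f(1)=1 ⇒ 30

4, 7, 30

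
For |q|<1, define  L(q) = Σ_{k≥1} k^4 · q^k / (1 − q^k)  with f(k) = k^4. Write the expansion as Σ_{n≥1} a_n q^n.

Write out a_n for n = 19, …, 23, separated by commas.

130322, 170898, 196964, 248914, 279842

[q^19] f(1)=1,f(19)=130321 ⇒ 130322
n=20: 1·20 2·10 4·5 5·4 10·2 20·1  f→[1+16+256+625+10000+160000]=170898
[q^21] f(21)=194481,f(7)=2401,f(3)=81,f(1)=1 ⇒ 196964
[q^22] f(22)=234256,f(11)=14641,f(2)=16,f(1)=1 ⇒ 248914
[q^23] f(1)=1,f(23)=279841 ⇒ 279842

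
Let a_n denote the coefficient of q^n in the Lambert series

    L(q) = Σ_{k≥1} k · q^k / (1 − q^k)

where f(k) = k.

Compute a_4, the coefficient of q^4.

a_4 = 7

d|4:{1,2,4}  Σf=1+2+4=7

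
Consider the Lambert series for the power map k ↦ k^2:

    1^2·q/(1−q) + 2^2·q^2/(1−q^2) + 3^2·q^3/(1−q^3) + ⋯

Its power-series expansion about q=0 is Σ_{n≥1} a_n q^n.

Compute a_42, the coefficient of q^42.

a_42 = 2500

q^42  k|42↦f(k): 1:1 2:4 3:9 6:36 7:49 14:196 21:441 42:1764  a_42=2500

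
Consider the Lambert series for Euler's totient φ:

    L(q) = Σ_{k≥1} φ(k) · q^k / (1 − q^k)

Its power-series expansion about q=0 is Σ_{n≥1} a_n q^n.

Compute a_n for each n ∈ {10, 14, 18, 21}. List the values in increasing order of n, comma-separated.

q^10  k|10↦φ(k): 1:1 2:1 5:4 10:4  a_10=10
n=14: 1·14 2·7 7·2 14·1  φ→[1+1+6+6]=14
n=18: 18·1 9·2 6·3 3·6 2·9 1·18  φ→[6+6+2+2+1+1]=18
n=21: 1·21 3·7 7·3 21·1  φ→[1+2+6+12]=21

10, 14, 18, 21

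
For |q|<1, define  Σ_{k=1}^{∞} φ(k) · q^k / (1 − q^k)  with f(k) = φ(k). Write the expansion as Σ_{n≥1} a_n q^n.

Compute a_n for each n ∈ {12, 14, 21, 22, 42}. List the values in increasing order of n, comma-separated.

[q^12] φ(1)=1,φ(2)=1,φ(3)=2,φ(4)=2,φ(6)=2,φ(12)=4 ⇒ 12
n=14: 14·1 7·2 2·7 1·14  φ→[6+6+1+1]=14
[q^21] φ(1)=1,φ(3)=2,φ(7)=6,φ(21)=12 ⇒ 21
n=22: 1·22 2·11 11·2 22·1  φ→[1+1+10+10]=22
n=42: 1·42 2·21 3·14 6·7 7·6 14·3 21·2 42·1  φ→[1+1+2+2+6+6+12+12]=42

12, 14, 21, 22, 42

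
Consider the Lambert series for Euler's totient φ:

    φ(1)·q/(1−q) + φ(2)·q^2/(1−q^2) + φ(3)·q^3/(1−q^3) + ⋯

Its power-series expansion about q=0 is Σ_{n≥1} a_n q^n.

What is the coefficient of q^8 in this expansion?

q^8  k|8↦φ(k): 8:4 4:2 2:1 1:1  a_8=8

a_8 = 8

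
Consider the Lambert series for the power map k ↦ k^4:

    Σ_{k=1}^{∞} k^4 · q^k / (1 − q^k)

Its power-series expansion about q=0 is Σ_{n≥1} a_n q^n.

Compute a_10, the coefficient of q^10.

[q^10] f(1)=1,f(2)=16,f(5)=625,f(10)=10000 ⇒ 10642

a_10 = 10642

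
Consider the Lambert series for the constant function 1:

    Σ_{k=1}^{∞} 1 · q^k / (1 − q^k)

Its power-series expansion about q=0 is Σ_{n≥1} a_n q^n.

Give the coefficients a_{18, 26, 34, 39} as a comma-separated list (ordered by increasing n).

[q^18] f(1)=1,f(2)=1,f(3)=1,f(6)=1,f(9)=1,f(18)=1 ⇒ 6
d|26:{1,2,13,26}  Σf=1+1+1+1=4
q^34  k|34↦f(k): 1:1 2:1 17:1 34:1  a_34=4
[q^39] f(39)=1,f(13)=1,f(3)=1,f(1)=1 ⇒ 4

6, 4, 4, 4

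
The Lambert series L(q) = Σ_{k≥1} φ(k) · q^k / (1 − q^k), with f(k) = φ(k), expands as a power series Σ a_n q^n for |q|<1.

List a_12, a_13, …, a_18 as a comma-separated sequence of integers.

[q^12] φ(1)=1,φ(2)=1,φ(3)=2,φ(4)=2,φ(6)=2,φ(12)=4 ⇒ 12
q^13  k|13↦φ(k): 1:1 13:12  a_13=13
d|14:{1,2,7,14}  Σφ=1+1+6+6=14
q^15  k|15↦φ(k): 15:8 5:4 3:2 1:1  a_15=15
d|16:{16,8,4,2,1}  Σφ=8+4+2+1+1=16
d|17:{1,17}  Σφ=1+16=17
n=18: 18·1 9·2 6·3 3·6 2·9 1·18  φ→[6+6+2+2+1+1]=18

12, 13, 14, 15, 16, 17, 18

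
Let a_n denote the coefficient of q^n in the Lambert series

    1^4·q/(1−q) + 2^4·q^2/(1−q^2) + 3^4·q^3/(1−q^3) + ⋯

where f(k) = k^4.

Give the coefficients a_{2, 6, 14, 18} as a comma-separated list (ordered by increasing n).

17, 1394, 40834, 112931

d|2:{1,2}  Σf=1+16=17
d|6:{1,2,3,6}  Σf=1+16+81+1296=1394
d|14:{1,2,7,14}  Σf=1+16+2401+38416=40834
n=18: 18·1 9·2 6·3 3·6 2·9 1·18  f→[104976+6561+1296+81+16+1]=112931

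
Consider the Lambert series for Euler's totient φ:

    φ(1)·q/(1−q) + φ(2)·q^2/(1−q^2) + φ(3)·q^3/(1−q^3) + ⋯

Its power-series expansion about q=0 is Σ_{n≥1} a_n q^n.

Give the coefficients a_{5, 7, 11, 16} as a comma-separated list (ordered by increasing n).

[q^5] φ(1)=1,φ(5)=4 ⇒ 5
n=7: 1·7 7·1  φ→[1+6]=7
[q^11] φ(11)=10,φ(1)=1 ⇒ 11
d|16:{16,8,4,2,1}  Σφ=8+4+2+1+1=16

5, 7, 11, 16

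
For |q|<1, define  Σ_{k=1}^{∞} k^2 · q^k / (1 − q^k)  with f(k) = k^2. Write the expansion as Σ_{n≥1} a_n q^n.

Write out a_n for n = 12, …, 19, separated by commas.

d|12:{12,6,4,3,2,1}  Σf=144+36+16+9+4+1=210
n=13: 13·1 1·13  f→[169+1]=170
n=14: 1·14 2·7 7·2 14·1  f→[1+4+49+196]=250
d|15:{15,5,3,1}  Σf=225+25+9+1=260
q^16  k|16↦f(k): 1:1 2:4 4:16 8:64 16:256  a_16=341
n=17: 17·1 1·17  f→[289+1]=290
n=18: 18·1 9·2 6·3 3·6 2·9 1·18  f→[324+81+36+9+4+1]=455
n=19: 1·19 19·1  f→[1+361]=362

210, 170, 250, 260, 341, 290, 455, 362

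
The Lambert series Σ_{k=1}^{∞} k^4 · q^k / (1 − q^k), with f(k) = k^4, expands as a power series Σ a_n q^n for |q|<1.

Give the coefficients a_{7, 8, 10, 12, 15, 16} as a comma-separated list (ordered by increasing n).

q^7  k|7↦f(k): 7:2401 1:1  a_7=2402
q^8  k|8↦f(k): 8:4096 4:256 2:16 1:1  a_8=4369
n=10: 10·1 5·2 2·5 1·10  f→[10000+625+16+1]=10642
q^12  k|12↦f(k): 12:20736 6:1296 4:256 3:81 2:16 1:1  a_12=22386
d|15:{1,3,5,15}  Σf=1+81+625+50625=51332
q^16  k|16↦f(k): 16:65536 8:4096 4:256 2:16 1:1  a_16=69905

2402, 4369, 10642, 22386, 51332, 69905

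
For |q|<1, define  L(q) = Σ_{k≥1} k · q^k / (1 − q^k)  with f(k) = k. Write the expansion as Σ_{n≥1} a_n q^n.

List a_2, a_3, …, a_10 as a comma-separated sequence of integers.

3, 4, 7, 6, 12, 8, 15, 13, 18

q^2  k|2↦f(k): 2:2 1:1  a_2=3
d|3:{3,1}  Σf=3+1=4
q^4  k|4↦f(k): 1:1 2:2 4:4  a_4=7
q^5  k|5↦f(k): 1:1 5:5  a_5=6
[q^6] f(1)=1,f(2)=2,f(3)=3,f(6)=6 ⇒ 12
[q^7] f(1)=1,f(7)=7 ⇒ 8
q^8  k|8↦f(k): 8:8 4:4 2:2 1:1  a_8=15
q^9  k|9↦f(k): 9:9 3:3 1:1  a_9=13
[q^10] f(1)=1,f(2)=2,f(5)=5,f(10)=10 ⇒ 18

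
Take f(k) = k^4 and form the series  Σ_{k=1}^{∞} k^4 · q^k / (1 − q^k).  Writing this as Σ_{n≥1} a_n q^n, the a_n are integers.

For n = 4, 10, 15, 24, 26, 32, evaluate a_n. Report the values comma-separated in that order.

q^4  k|4↦f(k): 4:256 2:16 1:1  a_4=273
n=10: 10·1 5·2 2·5 1·10  f→[10000+625+16+1]=10642
[q^15] f(15)=50625,f(5)=625,f(3)=81,f(1)=1 ⇒ 51332
d|24:{1,2,3,4,6,8,12,24}  Σf=1+16+81+256+1296+4096+20736+331776=358258
d|26:{1,2,13,26}  Σf=1+16+28561+456976=485554
q^32  k|32↦f(k): 32:1048576 16:65536 8:4096 4:256 2:16 1:1  a_32=1118481

273, 10642, 51332, 358258, 485554, 1118481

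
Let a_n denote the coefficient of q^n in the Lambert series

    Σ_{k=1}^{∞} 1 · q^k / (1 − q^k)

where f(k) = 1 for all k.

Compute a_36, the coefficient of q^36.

[q^36] f(36)=1,f(18)=1,f(12)=1,f(9)=1,f(6)=1,f(4)=1,f(3)=1,f(2)=1,f(1)=1 ⇒ 9

a_36 = 9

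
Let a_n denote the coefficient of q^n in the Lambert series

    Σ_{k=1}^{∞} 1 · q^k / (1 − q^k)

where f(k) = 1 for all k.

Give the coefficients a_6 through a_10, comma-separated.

4, 2, 4, 3, 4

n=6: 6·1 3·2 2·3 1·6  f→[1+1+1+1]=4
n=7: 7·1 1·7  f→[1+1]=2
[q^8] f(1)=1,f(2)=1,f(4)=1,f(8)=1 ⇒ 4
d|9:{9,3,1}  Σf=1+1+1=3
n=10: 1·10 2·5 5·2 10·1  f→[1+1+1+1]=4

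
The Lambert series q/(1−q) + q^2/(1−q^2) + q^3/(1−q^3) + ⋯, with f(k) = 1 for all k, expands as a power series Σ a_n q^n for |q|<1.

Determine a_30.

n=30: 30·1 15·2 10·3 6·5 5·6 3·10 2·15 1·30  f→[1+1+1+1+1+1+1+1]=8

a_30 = 8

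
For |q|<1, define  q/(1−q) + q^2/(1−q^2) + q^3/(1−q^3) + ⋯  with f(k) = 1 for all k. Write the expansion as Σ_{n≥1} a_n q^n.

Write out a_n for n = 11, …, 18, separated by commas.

2, 6, 2, 4, 4, 5, 2, 6

d|11:{11,1}  Σf=1+1=2
n=12: 12·1 6·2 4·3 3·4 2·6 1·12  f→[1+1+1+1+1+1]=6
n=13: 13·1 1·13  f→[1+1]=2
d|14:{1,2,7,14}  Σf=1+1+1+1=4
n=15: 15·1 5·3 3·5 1·15  f→[1+1+1+1]=4
n=16: 16·1 8·2 4·4 2·8 1·16  f→[1+1+1+1+1]=5
d|17:{17,1}  Σf=1+1=2
n=18: 1·18 2·9 3·6 6·3 9·2 18·1  f→[1+1+1+1+1+1]=6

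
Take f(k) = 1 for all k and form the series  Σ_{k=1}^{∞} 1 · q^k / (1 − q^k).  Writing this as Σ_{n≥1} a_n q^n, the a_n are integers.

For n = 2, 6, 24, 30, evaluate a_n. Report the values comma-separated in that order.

2, 4, 8, 8

[q^2] f(2)=1,f(1)=1 ⇒ 2
[q^6] f(6)=1,f(3)=1,f(2)=1,f(1)=1 ⇒ 4
[q^24] f(1)=1,f(2)=1,f(3)=1,f(4)=1,f(6)=1,f(8)=1,f(12)=1,f(24)=1 ⇒ 8
d|30:{30,15,10,6,5,3,2,1}  Σf=1+1+1+1+1+1+1+1=8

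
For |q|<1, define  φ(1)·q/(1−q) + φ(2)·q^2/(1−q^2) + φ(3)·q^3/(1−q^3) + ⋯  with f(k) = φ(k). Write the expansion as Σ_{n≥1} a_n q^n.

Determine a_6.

n=6: 1·6 2·3 3·2 6·1  φ→[1+1+2+2]=6

a_6 = 6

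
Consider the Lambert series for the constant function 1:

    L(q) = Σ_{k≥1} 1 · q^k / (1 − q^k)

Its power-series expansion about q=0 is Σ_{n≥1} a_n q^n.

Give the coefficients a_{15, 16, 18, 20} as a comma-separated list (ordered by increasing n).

q^15  k|15↦f(k): 15:1 5:1 3:1 1:1  a_15=4
q^16  k|16↦f(k): 1:1 2:1 4:1 8:1 16:1  a_16=5
n=18: 18·1 9·2 6·3 3·6 2·9 1·18  f→[1+1+1+1+1+1]=6
d|20:{20,10,5,4,2,1}  Σf=1+1+1+1+1+1=6

4, 5, 6, 6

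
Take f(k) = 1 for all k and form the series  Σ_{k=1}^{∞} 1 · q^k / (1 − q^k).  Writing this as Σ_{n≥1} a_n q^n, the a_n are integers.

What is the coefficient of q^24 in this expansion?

a_24 = 8

[q^24] f(24)=1,f(12)=1,f(8)=1,f(6)=1,f(4)=1,f(3)=1,f(2)=1,f(1)=1 ⇒ 8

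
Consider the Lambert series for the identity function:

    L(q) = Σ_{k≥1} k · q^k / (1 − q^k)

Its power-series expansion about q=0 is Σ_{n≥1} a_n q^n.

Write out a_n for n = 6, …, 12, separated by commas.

q^6  k|6↦f(k): 1:1 2:2 3:3 6:6  a_6=12
d|7:{1,7}  Σf=1+7=8
d|8:{8,4,2,1}  Σf=8+4+2+1=15
[q^9] f(9)=9,f(3)=3,f(1)=1 ⇒ 13
n=10: 1·10 2·5 5·2 10·1  f→[1+2+5+10]=18
n=11: 11·1 1·11  f→[11+1]=12
[q^12] f(1)=1,f(2)=2,f(3)=3,f(4)=4,f(6)=6,f(12)=12 ⇒ 28

12, 8, 15, 13, 18, 12, 28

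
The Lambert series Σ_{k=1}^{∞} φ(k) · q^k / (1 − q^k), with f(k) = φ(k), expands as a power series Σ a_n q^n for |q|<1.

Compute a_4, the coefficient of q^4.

d|4:{4,2,1}  Σφ=2+1+1=4

a_4 = 4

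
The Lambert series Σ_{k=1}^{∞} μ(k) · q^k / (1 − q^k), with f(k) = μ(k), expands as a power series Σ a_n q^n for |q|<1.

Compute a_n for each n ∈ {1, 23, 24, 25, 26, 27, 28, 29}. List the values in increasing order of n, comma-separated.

[q^1] μ(1)=1 ⇒ 1
[q^23] μ(1)=1,μ(23)=-1 ⇒ 0
q^24  k|24↦μ(k): 1:1 2:-1 3:-1 4:0 6:1 8:0 12:0 24:0  a_24=0
n=25: 25·1 5·5 1·25  μ→[0+(-1)+1]=0
n=26: 26·1 13·2 2·13 1·26  μ→[1+(-1)+(-1)+1]=0
[q^27] μ(1)=1,μ(3)=-1,μ(9)=0,μ(27)=0 ⇒ 0
n=28: 28·1 14·2 7·4 4·7 2·14 1·28  μ→[0+1+(-1)+0+(-1)+1]=0
d|29:{1,29}  Σμ=1+(-1)=0

1, 0, 0, 0, 0, 0, 0, 0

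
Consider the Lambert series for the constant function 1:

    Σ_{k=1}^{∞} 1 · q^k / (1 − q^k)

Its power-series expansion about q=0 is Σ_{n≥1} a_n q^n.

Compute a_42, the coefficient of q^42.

a_42 = 8

d|42:{42,21,14,7,6,3,2,1}  Σf=1+1+1+1+1+1+1+1=8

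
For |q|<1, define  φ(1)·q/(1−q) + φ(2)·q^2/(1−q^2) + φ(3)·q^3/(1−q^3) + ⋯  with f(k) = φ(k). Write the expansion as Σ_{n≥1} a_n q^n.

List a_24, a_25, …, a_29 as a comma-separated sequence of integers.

[q^24] φ(24)=8,φ(12)=4,φ(8)=4,φ(6)=2,φ(4)=2,φ(3)=2,φ(2)=1,φ(1)=1 ⇒ 24
d|25:{25,5,1}  Σφ=20+4+1=25
n=26: 26·1 13·2 2·13 1·26  φ→[12+12+1+1]=26
n=27: 1·27 3·9 9·3 27·1  φ→[1+2+6+18]=27
q^28  k|28↦φ(k): 1:1 2:1 4:2 7:6 14:6 28:12  a_28=28
[q^29] φ(29)=28,φ(1)=1 ⇒ 29

24, 25, 26, 27, 28, 29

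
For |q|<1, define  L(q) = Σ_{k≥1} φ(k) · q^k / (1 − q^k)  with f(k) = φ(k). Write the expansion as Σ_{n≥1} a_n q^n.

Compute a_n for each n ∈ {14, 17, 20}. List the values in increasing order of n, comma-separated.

[q^14] φ(1)=1,φ(2)=1,φ(7)=6,φ(14)=6 ⇒ 14
[q^17] φ(17)=16,φ(1)=1 ⇒ 17
d|20:{20,10,5,4,2,1}  Σφ=8+4+4+2+1+1=20

14, 17, 20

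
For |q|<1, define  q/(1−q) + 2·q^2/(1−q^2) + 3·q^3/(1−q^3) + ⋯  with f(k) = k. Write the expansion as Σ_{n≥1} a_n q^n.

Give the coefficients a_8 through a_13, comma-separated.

[q^8] f(8)=8,f(4)=4,f(2)=2,f(1)=1 ⇒ 15
q^9  k|9↦f(k): 1:1 3:3 9:9  a_9=13
d|10:{1,2,5,10}  Σf=1+2+5+10=18
n=11: 11·1 1·11  f→[11+1]=12
q^12  k|12↦f(k): 1:1 2:2 3:3 4:4 6:6 12:12  a_12=28
d|13:{1,13}  Σf=1+13=14

15, 13, 18, 12, 28, 14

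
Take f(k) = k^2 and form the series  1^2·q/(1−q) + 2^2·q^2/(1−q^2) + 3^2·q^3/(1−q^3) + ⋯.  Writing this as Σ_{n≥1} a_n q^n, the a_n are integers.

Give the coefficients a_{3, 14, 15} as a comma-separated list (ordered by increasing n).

10, 250, 260

q^3  k|3↦f(k): 3:9 1:1  a_3=10
d|14:{14,7,2,1}  Σf=196+49+4+1=250
[q^15] f(1)=1,f(3)=9,f(5)=25,f(15)=225 ⇒ 260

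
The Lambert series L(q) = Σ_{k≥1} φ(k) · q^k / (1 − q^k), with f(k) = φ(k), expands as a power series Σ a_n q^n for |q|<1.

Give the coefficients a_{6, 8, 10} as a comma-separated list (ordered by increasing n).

n=6: 1·6 2·3 3·2 6·1  φ→[1+1+2+2]=6
d|8:{8,4,2,1}  Σφ=4+2+1+1=8
[q^10] φ(1)=1,φ(2)=1,φ(5)=4,φ(10)=4 ⇒ 10

6, 8, 10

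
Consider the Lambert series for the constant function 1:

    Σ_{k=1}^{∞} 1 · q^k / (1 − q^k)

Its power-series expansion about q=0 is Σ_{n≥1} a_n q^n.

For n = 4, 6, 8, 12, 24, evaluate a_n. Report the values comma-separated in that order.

n=4: 1·4 2·2 4·1  f→[1+1+1]=3
d|6:{1,2,3,6}  Σf=1+1+1+1=4
[q^8] f(8)=1,f(4)=1,f(2)=1,f(1)=1 ⇒ 4
[q^12] f(12)=1,f(6)=1,f(4)=1,f(3)=1,f(2)=1,f(1)=1 ⇒ 6
q^24  k|24↦f(k): 24:1 12:1 8:1 6:1 4:1 3:1 2:1 1:1  a_24=8

3, 4, 4, 6, 8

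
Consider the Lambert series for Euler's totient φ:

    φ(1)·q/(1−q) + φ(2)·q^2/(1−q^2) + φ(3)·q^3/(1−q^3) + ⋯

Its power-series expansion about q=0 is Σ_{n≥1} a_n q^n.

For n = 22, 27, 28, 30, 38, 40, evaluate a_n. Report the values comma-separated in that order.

d|22:{1,2,11,22}  Σφ=1+1+10+10=22
d|27:{1,3,9,27}  Σφ=1+2+6+18=27
[q^28] φ(1)=1,φ(2)=1,φ(4)=2,φ(7)=6,φ(14)=6,φ(28)=12 ⇒ 28
n=30: 30·1 15·2 10·3 6·5 5·6 3·10 2·15 1·30  φ→[8+8+4+2+4+2+1+1]=30
q^38  k|38↦φ(k): 1:1 2:1 19:18 38:18  a_38=38
n=40: 40·1 20·2 10·4 8·5 5·8 4·10 2·20 1·40  φ→[16+8+4+4+4+2+1+1]=40

22, 27, 28, 30, 38, 40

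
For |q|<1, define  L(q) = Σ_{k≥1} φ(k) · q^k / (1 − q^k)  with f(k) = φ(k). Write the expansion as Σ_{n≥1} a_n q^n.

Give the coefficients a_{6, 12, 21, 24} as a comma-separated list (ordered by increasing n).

q^6  k|6↦φ(k): 1:1 2:1 3:2 6:2  a_6=6
d|12:{12,6,4,3,2,1}  Σφ=4+2+2+2+1+1=12
n=21: 1·21 3·7 7·3 21·1  φ→[1+2+6+12]=21
n=24: 24·1 12·2 8·3 6·4 4·6 3·8 2·12 1·24  φ→[8+4+4+2+2+2+1+1]=24

6, 12, 21, 24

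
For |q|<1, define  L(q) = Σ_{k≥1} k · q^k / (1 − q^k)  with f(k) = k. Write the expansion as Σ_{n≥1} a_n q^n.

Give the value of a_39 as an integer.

a_39 = 56

[q^39] f(1)=1,f(3)=3,f(13)=13,f(39)=39 ⇒ 56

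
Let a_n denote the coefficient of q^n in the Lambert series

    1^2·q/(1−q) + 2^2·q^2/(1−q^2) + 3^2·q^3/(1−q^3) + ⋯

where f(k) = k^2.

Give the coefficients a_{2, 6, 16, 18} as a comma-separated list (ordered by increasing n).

q^2  k|2↦f(k): 1:1 2:4  a_2=5
d|6:{6,3,2,1}  Σf=36+9+4+1=50
q^16  k|16↦f(k): 16:256 8:64 4:16 2:4 1:1  a_16=341
d|18:{18,9,6,3,2,1}  Σf=324+81+36+9+4+1=455

5, 50, 341, 455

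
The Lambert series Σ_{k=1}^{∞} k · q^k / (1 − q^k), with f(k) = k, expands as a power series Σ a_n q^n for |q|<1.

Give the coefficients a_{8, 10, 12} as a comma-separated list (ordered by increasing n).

q^8  k|8↦f(k): 1:1 2:2 4:4 8:8  a_8=15
[q^10] f(1)=1,f(2)=2,f(5)=5,f(10)=10 ⇒ 18
q^12  k|12↦f(k): 1:1 2:2 3:3 4:4 6:6 12:12  a_12=28

15, 18, 28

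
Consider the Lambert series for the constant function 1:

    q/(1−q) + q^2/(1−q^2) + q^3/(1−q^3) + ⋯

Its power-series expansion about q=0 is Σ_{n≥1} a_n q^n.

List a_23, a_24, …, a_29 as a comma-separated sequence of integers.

[q^23] f(1)=1,f(23)=1 ⇒ 2
[q^24] f(24)=1,f(12)=1,f(8)=1,f(6)=1,f(4)=1,f(3)=1,f(2)=1,f(1)=1 ⇒ 8
[q^25] f(25)=1,f(5)=1,f(1)=1 ⇒ 3
[q^26] f(1)=1,f(2)=1,f(13)=1,f(26)=1 ⇒ 4
q^27  k|27↦f(k): 1:1 3:1 9:1 27:1  a_27=4
[q^28] f(1)=1,f(2)=1,f(4)=1,f(7)=1,f(14)=1,f(28)=1 ⇒ 6
q^29  k|29↦f(k): 1:1 29:1  a_29=2

2, 8, 3, 4, 4, 6, 2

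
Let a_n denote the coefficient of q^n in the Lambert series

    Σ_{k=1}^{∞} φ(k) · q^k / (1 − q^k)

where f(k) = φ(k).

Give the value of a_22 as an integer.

n=22: 22·1 11·2 2·11 1·22  φ→[10+10+1+1]=22

a_22 = 22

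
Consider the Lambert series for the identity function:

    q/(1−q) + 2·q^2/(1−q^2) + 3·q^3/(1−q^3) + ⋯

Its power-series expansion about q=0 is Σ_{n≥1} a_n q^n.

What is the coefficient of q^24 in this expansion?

[q^24] f(24)=24,f(12)=12,f(8)=8,f(6)=6,f(4)=4,f(3)=3,f(2)=2,f(1)=1 ⇒ 60

a_24 = 60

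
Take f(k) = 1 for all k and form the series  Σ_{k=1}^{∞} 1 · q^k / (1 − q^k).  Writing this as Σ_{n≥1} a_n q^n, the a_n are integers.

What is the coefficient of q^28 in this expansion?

a_28 = 6

n=28: 28·1 14·2 7·4 4·7 2·14 1·28  f→[1+1+1+1+1+1]=6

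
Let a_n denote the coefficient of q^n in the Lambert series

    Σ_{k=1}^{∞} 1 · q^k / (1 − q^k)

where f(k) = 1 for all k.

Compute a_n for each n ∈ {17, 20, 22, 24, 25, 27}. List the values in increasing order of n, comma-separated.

q^17  k|17↦f(k): 1:1 17:1  a_17=2
q^20  k|20↦f(k): 1:1 2:1 4:1 5:1 10:1 20:1  a_20=6
q^22  k|22↦f(k): 1:1 2:1 11:1 22:1  a_22=4
q^24  k|24↦f(k): 24:1 12:1 8:1 6:1 4:1 3:1 2:1 1:1  a_24=8
[q^25] f(25)=1,f(5)=1,f(1)=1 ⇒ 3
[q^27] f(27)=1,f(9)=1,f(3)=1,f(1)=1 ⇒ 4

2, 6, 4, 8, 3, 4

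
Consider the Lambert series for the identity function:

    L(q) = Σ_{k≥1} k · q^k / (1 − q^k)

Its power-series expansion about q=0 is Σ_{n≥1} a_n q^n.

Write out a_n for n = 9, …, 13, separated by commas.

[q^9] f(1)=1,f(3)=3,f(9)=9 ⇒ 13
d|10:{10,5,2,1}  Σf=10+5+2+1=18
d|11:{1,11}  Σf=1+11=12
q^12  k|12↦f(k): 1:1 2:2 3:3 4:4 6:6 12:12  a_12=28
d|13:{13,1}  Σf=13+1=14

13, 18, 12, 28, 14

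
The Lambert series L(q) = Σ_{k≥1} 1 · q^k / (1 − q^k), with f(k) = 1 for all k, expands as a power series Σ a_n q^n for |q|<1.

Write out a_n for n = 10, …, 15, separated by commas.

4, 2, 6, 2, 4, 4

d|10:{10,5,2,1}  Σf=1+1+1+1=4
[q^11] f(11)=1,f(1)=1 ⇒ 2
[q^12] f(1)=1,f(2)=1,f(3)=1,f(4)=1,f(6)=1,f(12)=1 ⇒ 6
d|13:{1,13}  Σf=1+1=2
q^14  k|14↦f(k): 14:1 7:1 2:1 1:1  a_14=4
d|15:{15,5,3,1}  Σf=1+1+1+1=4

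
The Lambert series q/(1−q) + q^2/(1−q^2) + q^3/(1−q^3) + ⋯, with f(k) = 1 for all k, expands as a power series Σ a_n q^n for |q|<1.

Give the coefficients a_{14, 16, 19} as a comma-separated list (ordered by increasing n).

4, 5, 2

[q^14] f(1)=1,f(2)=1,f(7)=1,f(14)=1 ⇒ 4
n=16: 16·1 8·2 4·4 2·8 1·16  f→[1+1+1+1+1]=5
q^19  k|19↦f(k): 1:1 19:1  a_19=2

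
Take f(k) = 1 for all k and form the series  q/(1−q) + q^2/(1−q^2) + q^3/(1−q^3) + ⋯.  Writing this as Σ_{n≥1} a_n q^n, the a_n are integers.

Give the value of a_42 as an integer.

a_42 = 8

d|42:{42,21,14,7,6,3,2,1}  Σf=1+1+1+1+1+1+1+1=8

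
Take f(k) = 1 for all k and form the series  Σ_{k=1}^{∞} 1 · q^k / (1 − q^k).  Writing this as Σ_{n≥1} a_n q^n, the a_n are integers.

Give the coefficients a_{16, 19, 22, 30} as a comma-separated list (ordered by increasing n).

d|16:{16,8,4,2,1}  Σf=1+1+1+1+1=5
d|19:{19,1}  Σf=1+1=2
q^22  k|22↦f(k): 22:1 11:1 2:1 1:1  a_22=4
d|30:{30,15,10,6,5,3,2,1}  Σf=1+1+1+1+1+1+1+1=8

5, 2, 4, 8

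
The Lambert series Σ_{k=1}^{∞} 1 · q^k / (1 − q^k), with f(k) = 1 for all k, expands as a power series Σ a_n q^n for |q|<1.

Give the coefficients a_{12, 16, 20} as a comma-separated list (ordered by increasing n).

n=12: 12·1 6·2 4·3 3·4 2·6 1·12  f→[1+1+1+1+1+1]=6
q^16  k|16↦f(k): 1:1 2:1 4:1 8:1 16:1  a_16=5
[q^20] f(20)=1,f(10)=1,f(5)=1,f(4)=1,f(2)=1,f(1)=1 ⇒ 6

6, 5, 6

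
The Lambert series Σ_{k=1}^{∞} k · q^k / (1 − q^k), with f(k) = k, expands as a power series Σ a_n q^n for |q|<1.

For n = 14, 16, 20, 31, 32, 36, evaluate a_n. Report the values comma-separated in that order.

24, 31, 42, 32, 63, 91

[q^14] f(1)=1,f(2)=2,f(7)=7,f(14)=14 ⇒ 24
d|16:{1,2,4,8,16}  Σf=1+2+4+8+16=31
q^20  k|20↦f(k): 1:1 2:2 4:4 5:5 10:10 20:20  a_20=42
d|31:{31,1}  Σf=31+1=32
q^32  k|32↦f(k): 1:1 2:2 4:4 8:8 16:16 32:32  a_32=63
d|36:{1,2,3,4,6,9,12,18,36}  Σf=1+2+3+4+6+9+12+18+36=91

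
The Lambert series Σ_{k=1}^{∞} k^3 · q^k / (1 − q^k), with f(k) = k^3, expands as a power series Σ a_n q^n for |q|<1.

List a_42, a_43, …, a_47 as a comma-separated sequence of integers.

[q^42] f(42)=74088,f(21)=9261,f(14)=2744,f(7)=343,f(6)=216,f(3)=27,f(2)=8,f(1)=1 ⇒ 86688
q^43  k|43↦f(k): 43:79507 1:1  a_43=79508
n=44: 44·1 22·2 11·4 4·11 2·22 1·44  f→[85184+10648+1331+64+8+1]=97236
d|45:{1,3,5,9,15,45}  Σf=1+27+125+729+3375+91125=95382
[q^46] f(46)=97336,f(23)=12167,f(2)=8,f(1)=1 ⇒ 109512
q^47  k|47↦f(k): 47:103823 1:1  a_47=103824

86688, 79508, 97236, 95382, 109512, 103824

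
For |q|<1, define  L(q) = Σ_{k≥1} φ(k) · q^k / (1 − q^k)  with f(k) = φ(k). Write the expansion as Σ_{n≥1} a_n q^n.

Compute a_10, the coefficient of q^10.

d|10:{10,5,2,1}  Σφ=4+4+1+1=10

a_10 = 10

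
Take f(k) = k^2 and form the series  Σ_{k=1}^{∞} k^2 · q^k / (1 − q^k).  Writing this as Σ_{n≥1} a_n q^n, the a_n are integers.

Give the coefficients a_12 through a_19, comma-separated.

[q^12] f(1)=1,f(2)=4,f(3)=9,f(4)=16,f(6)=36,f(12)=144 ⇒ 210
d|13:{1,13}  Σf=1+169=170
d|14:{1,2,7,14}  Σf=1+4+49+196=250
d|15:{1,3,5,15}  Σf=1+9+25+225=260
n=16: 16·1 8·2 4·4 2·8 1·16  f→[256+64+16+4+1]=341
d|17:{1,17}  Σf=1+289=290
q^18  k|18↦f(k): 18:324 9:81 6:36 3:9 2:4 1:1  a_18=455
n=19: 19·1 1·19  f→[361+1]=362

210, 170, 250, 260, 341, 290, 455, 362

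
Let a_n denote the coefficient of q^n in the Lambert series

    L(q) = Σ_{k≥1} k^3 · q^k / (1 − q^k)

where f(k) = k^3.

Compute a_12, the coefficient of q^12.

n=12: 1·12 2·6 3·4 4·3 6·2 12·1  f→[1+8+27+64+216+1728]=2044

a_12 = 2044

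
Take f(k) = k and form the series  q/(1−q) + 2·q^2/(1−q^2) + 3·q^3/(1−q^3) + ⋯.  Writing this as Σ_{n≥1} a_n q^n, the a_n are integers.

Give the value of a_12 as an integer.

a_12 = 28

q^12  k|12↦f(k): 12:12 6:6 4:4 3:3 2:2 1:1  a_12=28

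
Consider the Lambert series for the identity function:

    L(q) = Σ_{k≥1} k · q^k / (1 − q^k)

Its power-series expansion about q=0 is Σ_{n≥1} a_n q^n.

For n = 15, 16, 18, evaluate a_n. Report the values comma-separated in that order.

24, 31, 39

n=15: 1·15 3·5 5·3 15·1  f→[1+3+5+15]=24
n=16: 1·16 2·8 4·4 8·2 16·1  f→[1+2+4+8+16]=31
[q^18] f(18)=18,f(9)=9,f(6)=6,f(3)=3,f(2)=2,f(1)=1 ⇒ 39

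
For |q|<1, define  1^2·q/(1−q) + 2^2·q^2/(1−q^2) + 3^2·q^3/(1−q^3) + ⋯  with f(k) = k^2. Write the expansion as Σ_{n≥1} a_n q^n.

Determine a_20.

n=20: 20·1 10·2 5·4 4·5 2·10 1·20  f→[400+100+25+16+4+1]=546

a_20 = 546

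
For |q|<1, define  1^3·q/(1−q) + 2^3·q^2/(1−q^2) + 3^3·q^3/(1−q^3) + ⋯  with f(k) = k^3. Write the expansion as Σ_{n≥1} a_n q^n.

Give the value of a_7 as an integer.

a_7 = 344

n=7: 7·1 1·7  f→[343+1]=344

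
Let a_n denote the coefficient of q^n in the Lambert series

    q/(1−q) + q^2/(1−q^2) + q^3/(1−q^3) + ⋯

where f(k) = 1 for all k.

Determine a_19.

d|19:{19,1}  Σf=1+1=2

a_19 = 2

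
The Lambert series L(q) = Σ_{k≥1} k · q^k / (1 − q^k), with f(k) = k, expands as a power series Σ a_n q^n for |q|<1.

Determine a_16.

a_16 = 31

n=16: 16·1 8·2 4·4 2·8 1·16  f→[16+8+4+2+1]=31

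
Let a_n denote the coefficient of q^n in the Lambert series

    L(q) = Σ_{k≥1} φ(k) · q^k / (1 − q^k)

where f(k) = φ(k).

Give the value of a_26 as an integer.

q^26  k|26↦φ(k): 1:1 2:1 13:12 26:12  a_26=26

a_26 = 26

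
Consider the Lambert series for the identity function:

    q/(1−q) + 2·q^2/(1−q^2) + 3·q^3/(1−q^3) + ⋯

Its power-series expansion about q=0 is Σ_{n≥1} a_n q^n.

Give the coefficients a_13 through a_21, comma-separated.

14, 24, 24, 31, 18, 39, 20, 42, 32

[q^13] f(13)=13,f(1)=1 ⇒ 14
n=14: 1·14 2·7 7·2 14·1  f→[1+2+7+14]=24
n=15: 1·15 3·5 5·3 15·1  f→[1+3+5+15]=24
[q^16] f(1)=1,f(2)=2,f(4)=4,f(8)=8,f(16)=16 ⇒ 31
q^17  k|17↦f(k): 1:1 17:17  a_17=18
n=18: 18·1 9·2 6·3 3·6 2·9 1·18  f→[18+9+6+3+2+1]=39
[q^19] f(1)=1,f(19)=19 ⇒ 20
[q^20] f(1)=1,f(2)=2,f(4)=4,f(5)=5,f(10)=10,f(20)=20 ⇒ 42
[q^21] f(1)=1,f(3)=3,f(7)=7,f(21)=21 ⇒ 32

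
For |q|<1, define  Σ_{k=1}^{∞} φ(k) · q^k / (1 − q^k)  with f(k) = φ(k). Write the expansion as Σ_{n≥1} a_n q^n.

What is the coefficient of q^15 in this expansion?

d|15:{15,5,3,1}  Σφ=8+4+2+1=15

a_15 = 15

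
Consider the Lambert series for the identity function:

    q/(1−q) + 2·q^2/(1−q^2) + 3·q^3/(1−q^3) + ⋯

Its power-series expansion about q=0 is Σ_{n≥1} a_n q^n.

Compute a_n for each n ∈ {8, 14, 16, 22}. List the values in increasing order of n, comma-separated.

15, 24, 31, 36

n=8: 1·8 2·4 4·2 8·1  f→[1+2+4+8]=15
d|14:{14,7,2,1}  Σf=14+7+2+1=24
q^16  k|16↦f(k): 16:16 8:8 4:4 2:2 1:1  a_16=31
[q^22] f(22)=22,f(11)=11,f(2)=2,f(1)=1 ⇒ 36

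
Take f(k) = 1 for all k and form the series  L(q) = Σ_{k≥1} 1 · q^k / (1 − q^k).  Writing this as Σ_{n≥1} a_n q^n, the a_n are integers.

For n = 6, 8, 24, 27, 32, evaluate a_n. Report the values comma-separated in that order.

d|6:{6,3,2,1}  Σf=1+1+1+1=4
d|8:{8,4,2,1}  Σf=1+1+1+1=4
d|24:{1,2,3,4,6,8,12,24}  Σf=1+1+1+1+1+1+1+1=8
[q^27] f(27)=1,f(9)=1,f(3)=1,f(1)=1 ⇒ 4
d|32:{1,2,4,8,16,32}  Σf=1+1+1+1+1+1=6

4, 4, 8, 4, 6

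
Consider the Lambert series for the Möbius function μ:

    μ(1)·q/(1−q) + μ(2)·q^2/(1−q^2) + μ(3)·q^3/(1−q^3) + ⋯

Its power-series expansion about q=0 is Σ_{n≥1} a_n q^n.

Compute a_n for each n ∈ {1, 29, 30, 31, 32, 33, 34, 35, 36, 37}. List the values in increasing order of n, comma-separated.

1, 0, 0, 0, 0, 0, 0, 0, 0, 0

d|1:{1}  Σμ=1=1
d|29:{1,29}  Σμ=1+(-1)=0
d|30:{1,2,3,5,6,10,15,30}  Σμ=1+(-1)+(-1)+(-1)+1+1+1+(-1)=0
[q^31] μ(1)=1,μ(31)=-1 ⇒ 0
d|32:{32,16,8,4,2,1}  Σμ=0+0+0+0+(-1)+1=0
n=33: 1·33 3·11 11·3 33·1  μ→[1+(-1)+(-1)+1]=0
d|34:{34,17,2,1}  Σμ=1+(-1)+(-1)+1=0
[q^35] μ(1)=1,μ(5)=-1,μ(7)=-1,μ(35)=1 ⇒ 0
d|36:{36,18,12,9,6,4,3,2,1}  Σμ=0+0+0+0+1+0+(-1)+(-1)+1=0
d|37:{37,1}  Σμ=(-1)+1=0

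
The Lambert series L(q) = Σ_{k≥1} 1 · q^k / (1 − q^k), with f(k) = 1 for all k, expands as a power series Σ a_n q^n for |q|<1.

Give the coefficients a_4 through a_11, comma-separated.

3, 2, 4, 2, 4, 3, 4, 2

d|4:{4,2,1}  Σf=1+1+1=3
[q^5] f(1)=1,f(5)=1 ⇒ 2
n=6: 1·6 2·3 3·2 6·1  f→[1+1+1+1]=4
q^7  k|7↦f(k): 1:1 7:1  a_7=2
q^8  k|8↦f(k): 8:1 4:1 2:1 1:1  a_8=4
n=9: 9·1 3·3 1·9  f→[1+1+1]=3
[q^10] f(1)=1,f(2)=1,f(5)=1,f(10)=1 ⇒ 4
n=11: 1·11 11·1  f→[1+1]=2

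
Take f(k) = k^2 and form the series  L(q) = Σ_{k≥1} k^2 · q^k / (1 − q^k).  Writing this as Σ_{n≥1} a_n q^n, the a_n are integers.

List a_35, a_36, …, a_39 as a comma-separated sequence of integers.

[q^35] f(35)=1225,f(7)=49,f(5)=25,f(1)=1 ⇒ 1300
d|36:{36,18,12,9,6,4,3,2,1}  Σf=1296+324+144+81+36+16+9+4+1=1911
n=37: 37·1 1·37  f→[1369+1]=1370
[q^38] f(38)=1444,f(19)=361,f(2)=4,f(1)=1 ⇒ 1810
n=39: 1·39 3·13 13·3 39·1  f→[1+9+169+1521]=1700

1300, 1911, 1370, 1810, 1700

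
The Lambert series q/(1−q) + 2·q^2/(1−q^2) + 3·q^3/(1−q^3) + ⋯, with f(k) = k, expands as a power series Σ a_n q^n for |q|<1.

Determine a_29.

a_29 = 30

d|29:{1,29}  Σf=1+29=30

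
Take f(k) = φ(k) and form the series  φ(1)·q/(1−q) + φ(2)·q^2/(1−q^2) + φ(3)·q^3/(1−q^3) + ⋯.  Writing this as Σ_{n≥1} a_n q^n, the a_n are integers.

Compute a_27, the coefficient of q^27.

[q^27] φ(1)=1,φ(3)=2,φ(9)=6,φ(27)=18 ⇒ 27

a_27 = 27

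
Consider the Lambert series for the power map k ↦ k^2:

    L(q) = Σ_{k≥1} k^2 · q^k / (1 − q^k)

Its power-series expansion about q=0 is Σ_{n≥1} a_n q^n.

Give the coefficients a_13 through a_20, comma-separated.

[q^13] f(1)=1,f(13)=169 ⇒ 170
q^14  k|14↦f(k): 1:1 2:4 7:49 14:196  a_14=250
n=15: 1·15 3·5 5·3 15·1  f→[1+9+25+225]=260
d|16:{16,8,4,2,1}  Σf=256+64+16+4+1=341
q^17  k|17↦f(k): 1:1 17:289  a_17=290
n=18: 18·1 9·2 6·3 3·6 2·9 1·18  f→[324+81+36+9+4+1]=455
q^19  k|19↦f(k): 1:1 19:361  a_19=362
q^20  k|20↦f(k): 1:1 2:4 4:16 5:25 10:100 20:400  a_20=546

170, 250, 260, 341, 290, 455, 362, 546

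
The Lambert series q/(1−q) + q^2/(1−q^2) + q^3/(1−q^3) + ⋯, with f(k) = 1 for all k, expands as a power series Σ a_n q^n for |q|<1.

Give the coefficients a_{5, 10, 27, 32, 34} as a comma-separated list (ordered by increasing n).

2, 4, 4, 6, 4

q^5  k|5↦f(k): 1:1 5:1  a_5=2
n=10: 10·1 5·2 2·5 1·10  f→[1+1+1+1]=4
d|27:{1,3,9,27}  Σf=1+1+1+1=4
n=32: 1·32 2·16 4·8 8·4 16·2 32·1  f→[1+1+1+1+1+1]=6
n=34: 34·1 17·2 2·17 1·34  f→[1+1+1+1]=4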